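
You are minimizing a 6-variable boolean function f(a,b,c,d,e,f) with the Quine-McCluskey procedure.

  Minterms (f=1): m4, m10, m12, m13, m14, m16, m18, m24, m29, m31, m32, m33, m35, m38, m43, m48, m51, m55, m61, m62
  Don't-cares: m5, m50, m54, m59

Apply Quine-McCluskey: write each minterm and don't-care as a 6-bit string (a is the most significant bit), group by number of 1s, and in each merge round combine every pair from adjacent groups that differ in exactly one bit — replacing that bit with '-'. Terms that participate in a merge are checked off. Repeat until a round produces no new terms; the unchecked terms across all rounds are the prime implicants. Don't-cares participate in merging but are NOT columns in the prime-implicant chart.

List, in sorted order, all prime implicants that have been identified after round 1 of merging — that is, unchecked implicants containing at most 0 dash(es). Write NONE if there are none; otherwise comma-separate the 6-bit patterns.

NONE

size-2^0 implicants → 000100(✓)  000101(✓)  001010(✓)  001100(✓)  001101(✓)  001110(✓)  010000(✓)  010010(✓)  011000(✓)  011101(✓)  011111(✓)  100000(✓)  100001(✓)  100011(✓)  100110(✓)  101011(✓)  110000(✓)  110010(✓)  110011(✓)  110110(✓)  110111(✓)  111011(✓)  111101(✓)  111110(✓)
size-2^1 implicants → -10000(✓)  -10010(✓)  -11101  0-1101  00-100(✓)  00-101(✓)  00010-(✓)  001-10  0011-0  00110-(✓)  01-000  0100-0(✓)  0111-1  1-0000  1-0011(✓)  1-0110  1-1011(✓)  10-011(✓)  1000-1  10000-  11-011(✓)  11-110  110-10(✓)  110-11(✓)  1100-0(✓)  11001-(✓)  11011-(✓)
size-2^2 implicants → -100-0  00-10-  1--011  110-1-
Unchecked terms (primes): -100-0, -11101, 0-1101, 00-10-, 001-10, 0011-0, 01-000, 0111-1, 1--011, 1-0000, 1-0110, 1000-1, 10000-, 11-110, 110-1-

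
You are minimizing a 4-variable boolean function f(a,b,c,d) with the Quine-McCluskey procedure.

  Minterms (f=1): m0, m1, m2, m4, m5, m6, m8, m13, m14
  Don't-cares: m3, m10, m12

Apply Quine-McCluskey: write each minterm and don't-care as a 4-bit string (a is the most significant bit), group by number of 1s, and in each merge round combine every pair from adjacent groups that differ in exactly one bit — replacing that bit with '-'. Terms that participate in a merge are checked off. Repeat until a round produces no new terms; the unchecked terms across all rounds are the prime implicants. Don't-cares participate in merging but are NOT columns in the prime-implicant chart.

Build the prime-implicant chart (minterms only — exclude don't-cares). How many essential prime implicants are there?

2

[col 0] 0000*, 0001*, 0010*, 0011*, 0100*, 0101*, 0110*, 1000*, 1010*, 1100*, 1101*, 1110*
[col 1] -000*, -010*, -100*, -101*, -110*, 0-00*, 0-01*, 0-10*, 00-0*, 00-1*, 000-*, 001-*, 01-0*, 010-*, 1-00*, 1-10*, 10-0*, 11-0*, 110-*
[col 2] --00*, --10*, -0-0*, -1-0*, -10-, 0--0*, 0-0-, 00--, 1--0*
[col 3] ---0
Prime implicants: ---0, -10-, 0-0-, 00--
PI chart (minterm → PIs covering it):
  0 | ---0,0-0-,00--
  1 | 0-0-,00--
  2 | ---0,00--
  4 | ---0,-10-,0-0-
  5 | -10-,0-0-
  6 | ---0  (sole → essential)
  8 | ---0  (sole → essential)
  13 | -10-  (sole → essential)
  14 | ---0  (sole → essential)
Essential prime implicants: ---0, -10-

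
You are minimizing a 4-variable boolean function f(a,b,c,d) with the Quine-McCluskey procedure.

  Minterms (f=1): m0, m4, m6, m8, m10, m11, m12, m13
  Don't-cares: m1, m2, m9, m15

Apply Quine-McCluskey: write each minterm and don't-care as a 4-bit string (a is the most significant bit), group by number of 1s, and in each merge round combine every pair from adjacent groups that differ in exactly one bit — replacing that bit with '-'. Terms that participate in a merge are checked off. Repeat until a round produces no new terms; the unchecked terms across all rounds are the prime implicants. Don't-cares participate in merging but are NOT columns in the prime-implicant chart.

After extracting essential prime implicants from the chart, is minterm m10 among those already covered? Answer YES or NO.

Round 0: 0000✓ 0001✓ 0010✓ 0100✓ 0110✓ 1000✓ 1001✓ 1010✓ 1011✓ 1100✓ 1101✓ 1111✓
Round 1: -000✓ -001✓ -010✓ -100✓ 0-00✓ 0-10✓ 00-0✓ 000-✓ 01-0✓ 1-00✓ 1-01✓ 1-11✓ 10-0✓ 10-1✓ 100-✓ 101-✓ 11-1✓ 110-✓
Round 2: --00 -0-0 -00- 0--0 1--1 1-0- 10--
PIs = {--00, -0-0, -00-, 0--0, 1--1, 1-0-, 10--}
Coverage chart:
  m0: --00,-0-0,-00-,0--0
  m4: --00,0--0
  m6: 0--0 ←essential
  m8: --00,-0-0,-00-,1-0-,10--
  m10: -0-0,10--
  m11: 1--1,10--
  m12: --00,1-0-
  m13: 1--1,1-0-
Essential: 0--0

NO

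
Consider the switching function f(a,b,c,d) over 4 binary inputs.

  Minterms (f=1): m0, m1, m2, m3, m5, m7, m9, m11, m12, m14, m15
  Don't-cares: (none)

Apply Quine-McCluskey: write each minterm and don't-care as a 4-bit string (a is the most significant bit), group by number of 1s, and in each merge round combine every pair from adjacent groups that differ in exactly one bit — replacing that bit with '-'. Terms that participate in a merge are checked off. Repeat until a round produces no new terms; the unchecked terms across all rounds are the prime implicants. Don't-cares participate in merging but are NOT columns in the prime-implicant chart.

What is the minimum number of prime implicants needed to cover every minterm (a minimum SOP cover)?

5

[col 0] 0000*, 0001*, 0010*, 0011*, 0101*, 0111*, 1001*, 1011*, 1100*, 1110*, 1111*
[col 1] -001*, -011*, -111*, 0-01*, 0-11*, 00-0*, 00-1*, 000-*, 001-*, 01-1*, 1-11*, 10-1*, 11-0, 111-
[col 2] --11, -0-1, 0--1, 00--
Prime implicants: --11, -0-1, 0--1, 00--, 11-0, 111-
PI chart (minterm → PIs covering it):
  0 | 00--  (sole → essential)
  1 | -0-1,0--1,00--
  2 | 00--  (sole → essential)
  3 | --11,-0-1,0--1,00--
  5 | 0--1  (sole → essential)
  7 | --11,0--1
  9 | -0-1  (sole → essential)
  11 | --11,-0-1
  12 | 11-0  (sole → essential)
  14 | 11-0,111-
  15 | --11,111-
Essential prime implicants: -0-1, 0--1, 00--, 11-0
Petrick residual → --11
Minimum SOP uses 5 PIs: cd + b'd + a'd + a'b' + abd'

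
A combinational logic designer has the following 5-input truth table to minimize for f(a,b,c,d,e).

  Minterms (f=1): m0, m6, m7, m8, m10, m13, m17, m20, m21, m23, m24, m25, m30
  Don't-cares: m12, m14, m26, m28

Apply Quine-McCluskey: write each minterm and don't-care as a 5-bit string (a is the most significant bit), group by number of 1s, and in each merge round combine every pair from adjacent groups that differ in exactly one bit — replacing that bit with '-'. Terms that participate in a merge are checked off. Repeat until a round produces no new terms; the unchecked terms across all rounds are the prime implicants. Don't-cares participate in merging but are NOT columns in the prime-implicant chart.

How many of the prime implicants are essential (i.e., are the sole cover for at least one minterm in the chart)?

3

[col 0] 00000*, 00110*, 00111*, 01000*, 01010*, 01100*, 01101*, 01110*, 10001*, 10100*, 10101*, 10111*, 11000*, 11001*, 11010*, 11100*, 11110*
[col 1] -0111, -1000*, -1010*, -1100*, -1110*, 0-000, 0-110, 0011-, 01-00*, 01-10*, 010-0*, 011-0*, 0110-, 1-001, 1-100, 10-01, 101-1, 1010-, 11-00*, 11-10*, 110-0*, 1100-, 111-0*
[col 2] -1-00*, -1-10*, -10-0*, -11-0*, 01--0*, 11--0*
[col 3] -1--0
Prime implicants: -0111, -1--0, 0-000, 0-110, 0011-, 0110-, 1-001, 1-100, 10-01, 101-1, 1010-, 1100-
PI chart (minterm → PIs covering it):
  0 | 0-000  (sole → essential)
  6 | 0-110,0011-
  7 | -0111,0011-
  8 | -1--0,0-000
  10 | -1--0  (sole → essential)
  13 | 0110-  (sole → essential)
  17 | 1-001,10-01
  20 | 1-100,1010-
  21 | 10-01,101-1,1010-
  23 | -0111,101-1
  24 | -1--0,1100-
  25 | 1-001,1100-
  30 | -1--0  (sole → essential)
Essential prime implicants: -1--0, 0-000, 0110-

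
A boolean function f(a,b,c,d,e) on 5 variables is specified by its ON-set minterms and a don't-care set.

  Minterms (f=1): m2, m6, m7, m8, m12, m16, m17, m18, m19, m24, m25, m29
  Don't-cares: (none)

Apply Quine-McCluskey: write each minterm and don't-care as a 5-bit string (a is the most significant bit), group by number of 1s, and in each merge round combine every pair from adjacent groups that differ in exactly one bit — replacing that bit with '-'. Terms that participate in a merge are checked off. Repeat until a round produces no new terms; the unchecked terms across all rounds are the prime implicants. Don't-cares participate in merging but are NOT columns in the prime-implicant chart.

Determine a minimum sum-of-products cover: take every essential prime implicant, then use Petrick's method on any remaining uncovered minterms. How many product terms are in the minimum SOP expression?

[col 0] 00010*, 00110*, 00111*, 01000*, 01100*, 10000*, 10001*, 10010*, 10011*, 11000*, 11001*, 11101*
[col 1] -0010, -1000, 00-10, 0011-, 01-00, 1-000*, 1-001*, 100-0*, 100-1*, 1000-*, 1001-*, 11-01, 1100-*
[col 2] 1-00-, 100--
Prime implicants: -0010, -1000, 00-10, 0011-, 01-00, 1-00-, 100--, 11-01
PI chart (minterm → PIs covering it):
  2 | -0010,00-10
  6 | 00-10,0011-
  7 | 0011-  (sole → essential)
  8 | -1000,01-00
  12 | 01-00  (sole → essential)
  16 | 1-00-,100--
  17 | 1-00-,100--
  18 | -0010,100--
  19 | 100--  (sole → essential)
  24 | -1000,1-00-
  25 | 1-00-,11-01
  29 | 11-01  (sole → essential)
Essential prime implicants: 0011-, 01-00, 100--, 11-01
Petrick residual → -0010, -1000
Minimum SOP uses 6 PIs: b'c'de' + bc'd'e' + a'b'cd + a'bd'e' + ab'c' + abd'e

6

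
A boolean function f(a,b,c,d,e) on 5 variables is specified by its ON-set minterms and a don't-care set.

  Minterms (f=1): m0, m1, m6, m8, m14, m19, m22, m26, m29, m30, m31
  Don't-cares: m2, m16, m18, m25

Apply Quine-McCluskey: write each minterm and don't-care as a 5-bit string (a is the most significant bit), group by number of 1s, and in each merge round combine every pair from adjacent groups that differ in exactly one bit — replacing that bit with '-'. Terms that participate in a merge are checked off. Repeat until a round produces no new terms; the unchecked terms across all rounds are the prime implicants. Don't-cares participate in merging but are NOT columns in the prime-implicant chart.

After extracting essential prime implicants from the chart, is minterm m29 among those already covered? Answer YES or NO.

NO

Round 0: 00000✓ 00001✓ 00010✓ 00110✓ 01000✓ 01110✓ 10000✓ 10010✓ 10011✓ 10110✓ 11001✓ 11010✓ 11101✓ 11110✓ 11111✓
Round 1: -0000✓ -0010✓ -0110✓ -1110✓ 0-000 0-110✓ 00-10✓ 000-0✓ 0000- 1-010✓ 1-110✓ 10-10✓ 100-0✓ 1001- 11-01 11-10✓ 111-1 1111-
Round 2: --110 -0-10 -00-0 1--10
PIs = {--110, -0-10, -00-0, 0-000, 0000-, 1--10, 1001-, 11-01, 111-1, 1111-}
Coverage chart:
  m0: -00-0,0-000,0000-
  m1: 0000- ←essential
  m6: --110,-0-10
  m8: 0-000 ←essential
  m14: --110 ←essential
  m19: 1001- ←essential
  m22: --110,-0-10,1--10
  m26: 1--10 ←essential
  m29: 11-01,111-1
  m30: --110,1--10,1111-
  m31: 111-1,1111-
Essential: --110, 0-000, 0000-, 1--10, 1001-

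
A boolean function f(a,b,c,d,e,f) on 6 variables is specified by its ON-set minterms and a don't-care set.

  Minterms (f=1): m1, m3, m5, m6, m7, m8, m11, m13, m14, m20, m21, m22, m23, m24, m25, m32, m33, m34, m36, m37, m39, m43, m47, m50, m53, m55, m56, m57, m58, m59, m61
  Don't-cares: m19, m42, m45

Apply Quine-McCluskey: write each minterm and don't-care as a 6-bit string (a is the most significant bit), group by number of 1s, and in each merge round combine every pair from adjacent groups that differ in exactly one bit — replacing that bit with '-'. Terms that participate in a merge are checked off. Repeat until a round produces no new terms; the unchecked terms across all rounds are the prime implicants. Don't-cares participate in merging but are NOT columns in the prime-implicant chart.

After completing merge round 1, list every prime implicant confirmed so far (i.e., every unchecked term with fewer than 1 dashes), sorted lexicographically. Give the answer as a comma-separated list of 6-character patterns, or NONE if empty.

NONE

size-2^0 implicants → 000001(✓)  000011(✓)  000101(✓)  000110(✓)  000111(✓)  001000(✓)  001011(✓)  001101(✓)  001110(✓)  010011(✓)  010100(✓)  010101(✓)  010110(✓)  010111(✓)  011000(✓)  011001(✓)  100000(✓)  100001(✓)  100010(✓)  100100(✓)  100101(✓)  100111(✓)  101010(✓)  101011(✓)  101101(✓)  101111(✓)  110010(✓)  110101(✓)  110111(✓)  111000(✓)  111001(✓)  111010(✓)  111011(✓)  111101(✓)
size-2^1 implicants → -00001(✓)  -00101(✓)  -00111(✓)  -01011  -01101(✓)  -10101(✓)  -10111(✓)  -11000(✓)  -11001(✓)  0-0011(✓)  0-0101(✓)  0-0110(✓)  0-0111(✓)  0-1000  00-011  00-101(✓)  00-110  000-01(✓)  000-11(✓)  0000-1(✓)  0001-1(✓)  00011-(✓)  010-11(✓)  0101-0(✓)  0101-1(✓)  01010-(✓)  01011-(✓)  01100-(✓)  1-0010(✓)  1-0101(✓)  1-0111(✓)  1-1010(✓)  1-1011(✓)  1-1101(✓)  10-010(✓)  10-101(✓)  10-111(✓)  100-00(✓)  100-01(✓)  1000-0  10000-(✓)  1001-1(✓)  10010-(✓)  101-11  10101-(✓)  1011-1(✓)  11-010(✓)  11-101(✓)  1101-1(✓)  111-01  1110-0(✓)  1110-1(✓)  11100-(✓)  11101-(✓)
size-2^2 implicants → --0101(✓)  --0111(✓)  -0-101  -00-01  -001-1(✓)  -101-1(✓)  -1100-  0-0-11  0-01-1(✓)  0-011-  000--1  0101--  1--010  1--101  1-01-1(✓)  1-101-  10-1-1  100-0-  1110--
size-2^3 implicants → --01-1
Unchecked terms (primes): --01-1, -0-101, -00-01, -01011, -1100-, 0-0-11, 0-011-, 0-1000, 00-011, 00-110, 000--1, 0101--, 1--010, 1--101, 1-101-, 10-1-1, 100-0-, 1000-0, 101-11, 111-01, 1110--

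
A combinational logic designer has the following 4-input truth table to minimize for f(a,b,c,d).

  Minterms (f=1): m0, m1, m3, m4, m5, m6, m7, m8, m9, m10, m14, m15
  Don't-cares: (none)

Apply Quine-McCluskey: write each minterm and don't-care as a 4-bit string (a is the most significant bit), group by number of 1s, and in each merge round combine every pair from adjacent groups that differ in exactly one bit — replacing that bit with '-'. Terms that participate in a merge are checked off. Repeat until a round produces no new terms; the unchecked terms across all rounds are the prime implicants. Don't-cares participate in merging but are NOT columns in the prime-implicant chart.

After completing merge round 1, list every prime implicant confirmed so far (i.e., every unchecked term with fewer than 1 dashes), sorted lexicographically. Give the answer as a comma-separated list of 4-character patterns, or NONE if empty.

NONE

size-2^0 implicants → 0000(✓)  0001(✓)  0011(✓)  0100(✓)  0101(✓)  0110(✓)  0111(✓)  1000(✓)  1001(✓)  1010(✓)  1110(✓)  1111(✓)
size-2^1 implicants → -000(✓)  -001(✓)  -110(✓)  -111(✓)  0-00(✓)  0-01(✓)  0-11(✓)  00-1(✓)  000-(✓)  01-0(✓)  01-1(✓)  010-(✓)  011-(✓)  1-10  10-0  100-(✓)  111-(✓)
size-2^2 implicants → -00-  -11-  0--1  0-0-  01--
Unchecked terms (primes): -00-, -11-, 0--1, 0-0-, 01--, 1-10, 10-0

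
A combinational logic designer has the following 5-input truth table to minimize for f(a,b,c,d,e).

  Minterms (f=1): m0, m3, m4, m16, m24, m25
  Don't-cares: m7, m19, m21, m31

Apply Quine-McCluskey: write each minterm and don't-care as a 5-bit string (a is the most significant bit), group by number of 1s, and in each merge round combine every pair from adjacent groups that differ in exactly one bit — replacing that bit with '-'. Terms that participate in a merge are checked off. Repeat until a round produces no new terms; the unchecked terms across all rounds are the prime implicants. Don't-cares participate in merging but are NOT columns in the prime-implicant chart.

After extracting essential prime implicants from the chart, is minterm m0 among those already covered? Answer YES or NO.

Round 0: 00000✓ 00011✓ 00100✓ 00111✓ 10000✓ 10011✓ 10101 11000✓ 11001✓ 11111
Round 1: -0000 -0011 00-00 00-11 1-000 1100-
PIs = {-0000, -0011, 00-00, 00-11, 1-000, 10101, 1100-, 11111}
Coverage chart:
  m0: -0000,00-00
  m3: -0011,00-11
  m4: 00-00 ←essential
  m16: -0000,1-000
  m24: 1-000,1100-
  m25: 1100- ←essential
Essential: 00-00, 1100-

YES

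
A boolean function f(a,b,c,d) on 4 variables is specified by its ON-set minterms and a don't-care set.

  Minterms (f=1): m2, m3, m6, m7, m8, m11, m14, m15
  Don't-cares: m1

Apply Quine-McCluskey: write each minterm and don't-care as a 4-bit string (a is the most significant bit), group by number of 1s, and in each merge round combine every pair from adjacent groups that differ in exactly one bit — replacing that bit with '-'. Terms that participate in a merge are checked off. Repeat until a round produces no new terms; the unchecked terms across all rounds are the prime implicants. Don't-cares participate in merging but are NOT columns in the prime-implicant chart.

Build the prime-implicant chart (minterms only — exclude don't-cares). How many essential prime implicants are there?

size-2^0 implicants → 0001(✓)  0010(✓)  0011(✓)  0110(✓)  0111(✓)  1000  1011(✓)  1110(✓)  1111(✓)
size-2^1 implicants → -011(✓)  -110(✓)  -111(✓)  0-10(✓)  0-11(✓)  00-1  001-(✓)  011-(✓)  1-11(✓)  111-(✓)
size-2^2 implicants → --11  -11-  0-1-
Unchecked terms (primes): --11, -11-, 0-1-, 00-1, 1000
Minterm coverage:
  m2 ⊆ 0-1- [E]
  m3 ⊆ --11,0-1-,00-1
  m6 ⊆ -11-,0-1-
  m7 ⊆ --11,-11-,0-1-
  m8 ⊆ 1000 [E]
  m11 ⊆ --11 [E]
  m14 ⊆ -11- [E]
  m15 ⊆ --11,-11-
E = {--11, -11-, 0-1-, 1000}

4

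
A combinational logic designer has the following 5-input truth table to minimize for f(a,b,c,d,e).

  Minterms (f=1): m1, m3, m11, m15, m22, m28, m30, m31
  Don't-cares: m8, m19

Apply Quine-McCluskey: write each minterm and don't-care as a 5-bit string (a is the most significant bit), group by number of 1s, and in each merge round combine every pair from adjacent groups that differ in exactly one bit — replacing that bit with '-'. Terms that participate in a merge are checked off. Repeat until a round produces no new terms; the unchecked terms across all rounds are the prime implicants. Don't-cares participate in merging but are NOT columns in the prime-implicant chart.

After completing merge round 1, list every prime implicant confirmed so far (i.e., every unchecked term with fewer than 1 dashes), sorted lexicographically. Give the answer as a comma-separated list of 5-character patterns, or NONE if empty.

01000

size-2^0 implicants → 00001(✓)  00011(✓)  01000  01011(✓)  01111(✓)  10011(✓)  10110(✓)  11100(✓)  11110(✓)  11111(✓)
size-2^1 implicants → -0011  -1111  0-011  000-1  01-11  1-110  111-0  1111-
Unchecked terms (primes): -0011, -1111, 0-011, 000-1, 01-11, 01000, 1-110, 111-0, 1111-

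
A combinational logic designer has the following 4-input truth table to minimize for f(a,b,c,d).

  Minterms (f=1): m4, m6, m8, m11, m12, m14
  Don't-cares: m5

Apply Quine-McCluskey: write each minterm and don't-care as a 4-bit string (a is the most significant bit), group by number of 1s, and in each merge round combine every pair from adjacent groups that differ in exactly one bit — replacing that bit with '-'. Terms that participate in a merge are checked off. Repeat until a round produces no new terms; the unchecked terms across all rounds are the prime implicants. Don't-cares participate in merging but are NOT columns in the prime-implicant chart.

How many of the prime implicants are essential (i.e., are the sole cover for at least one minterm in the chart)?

size-2^0 implicants → 0100(✓)  0101(✓)  0110(✓)  1000(✓)  1011  1100(✓)  1110(✓)
size-2^1 implicants → -100(✓)  -110(✓)  01-0(✓)  010-  1-00  11-0(✓)
size-2^2 implicants → -1-0
Unchecked terms (primes): -1-0, 010-, 1-00, 1011
Minterm coverage:
  m4 ⊆ -1-0,010-
  m6 ⊆ -1-0 [E]
  m8 ⊆ 1-00 [E]
  m11 ⊆ 1011 [E]
  m12 ⊆ -1-0,1-00
  m14 ⊆ -1-0 [E]
E = {-1-0, 1-00, 1011}

3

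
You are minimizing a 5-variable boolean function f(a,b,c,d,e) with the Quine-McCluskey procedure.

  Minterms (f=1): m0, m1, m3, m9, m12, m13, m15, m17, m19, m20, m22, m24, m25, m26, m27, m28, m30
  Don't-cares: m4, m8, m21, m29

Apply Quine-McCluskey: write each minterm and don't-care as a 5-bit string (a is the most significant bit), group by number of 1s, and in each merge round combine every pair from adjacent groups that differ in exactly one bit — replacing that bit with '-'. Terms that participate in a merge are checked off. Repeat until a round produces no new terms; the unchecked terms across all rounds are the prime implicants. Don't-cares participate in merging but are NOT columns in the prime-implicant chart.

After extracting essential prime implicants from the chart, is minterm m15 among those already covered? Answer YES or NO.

YES

[col 0] 00000*, 00001*, 00011*, 00100*, 01000*, 01001*, 01100*, 01101*, 01111*, 10001*, 10011*, 10100*, 10101*, 10110*, 11000*, 11001*, 11010*, 11011*, 11100*, 11101*, 11110*
[col 1] -0001*, -0011*, -0100*, -1000*, -1001*, -1100*, -1101*, 0-000*, 0-001*, 0-100*, 00-00*, 000-1*, 0000-*, 01-00*, 01-01*, 0100-*, 011-1, 0110-*, 1-001*, 1-011*, 1-100*, 1-101*, 1-110*, 10-01*, 100-1*, 101-0*, 1010-*, 11-00*, 11-01*, 11-10*, 110-0*, 110-1*, 1100-*, 1101-*, 111-0*, 1110-*
[col 2] --001, --100, -00-1, -1-00*, -1-01*, -100-*, -110-*, 0--00, 0-00-, 01-0-*, 1--01, 1-0-1, 1-1-0, 1-10-, 11--0, 11-0-*, 110--
[col 3] -1-0-
Prime implicants: --001, --100, -00-1, -1-0-, 0--00, 0-00-, 011-1, 1--01, 1-0-1, 1-1-0, 1-10-, 11--0, 110--
PI chart (minterm → PIs covering it):
  0 | 0--00,0-00-
  1 | --001,-00-1,0-00-
  3 | -00-1  (sole → essential)
  9 | --001,-1-0-,0-00-
  12 | --100,-1-0-,0--00
  13 | -1-0-,011-1
  15 | 011-1  (sole → essential)
  17 | --001,-00-1,1--01,1-0-1
  19 | -00-1,1-0-1
  20 | --100,1-1-0,1-10-
  22 | 1-1-0  (sole → essential)
  24 | -1-0-,11--0,110--
  25 | --001,-1-0-,1--01,1-0-1,110--
  26 | 11--0,110--
  27 | 1-0-1,110--
  28 | --100,-1-0-,1-1-0,1-10-,11--0
  30 | 1-1-0,11--0
Essential prime implicants: -00-1, 011-1, 1-1-0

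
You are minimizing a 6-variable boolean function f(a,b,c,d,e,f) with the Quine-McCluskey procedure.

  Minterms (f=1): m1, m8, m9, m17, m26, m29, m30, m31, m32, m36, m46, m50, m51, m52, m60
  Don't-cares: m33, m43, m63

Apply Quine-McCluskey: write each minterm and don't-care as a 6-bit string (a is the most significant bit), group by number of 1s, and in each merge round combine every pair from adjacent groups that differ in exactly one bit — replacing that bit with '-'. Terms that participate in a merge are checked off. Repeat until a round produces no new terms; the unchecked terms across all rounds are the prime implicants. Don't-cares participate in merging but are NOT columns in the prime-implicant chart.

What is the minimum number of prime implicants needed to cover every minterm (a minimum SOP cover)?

[col 0] 000001*, 001000*, 001001*, 010001*, 011010*, 011101*, 011110*, 011111*, 100000*, 100001*, 100100*, 101011, 101110, 110010*, 110011*, 110100*, 111100*, 111111*
[col 1] -00001, -11111, 0-0001, 00-001, 00100-, 011-10, 0111-1, 01111-, 1-0100, 100-00, 10000-, 11-100, 11001-
Prime implicants: -00001, -11111, 0-0001, 00-001, 00100-, 011-10, 0111-1, 01111-, 1-0100, 100-00, 10000-, 101011, 101110, 11-100, 11001-
PI chart (minterm → PIs covering it):
  1 | -00001,0-0001,00-001
  8 | 00100-  (sole → essential)
  9 | 00-001,00100-
  17 | 0-0001  (sole → essential)
  26 | 011-10  (sole → essential)
  29 | 0111-1  (sole → essential)
  30 | 011-10,01111-
  31 | -11111,0111-1,01111-
  32 | 100-00,10000-
  36 | 1-0100,100-00
  46 | 101110  (sole → essential)
  50 | 11001-  (sole → essential)
  51 | 11001-  (sole → essential)
  52 | 1-0100,11-100
  60 | 11-100  (sole → essential)
Essential prime implicants: 0-0001, 00100-, 011-10, 0111-1, 101110, 11-100, 11001-
Petrick residual → 100-00
Minimum SOP uses 8 PIs: a'c'd'e'f + a'b'cd'e' + a'bcef' + a'bcdf + ab'c'e'f' + ab'cdef' + abde'f' + abc'd'e

8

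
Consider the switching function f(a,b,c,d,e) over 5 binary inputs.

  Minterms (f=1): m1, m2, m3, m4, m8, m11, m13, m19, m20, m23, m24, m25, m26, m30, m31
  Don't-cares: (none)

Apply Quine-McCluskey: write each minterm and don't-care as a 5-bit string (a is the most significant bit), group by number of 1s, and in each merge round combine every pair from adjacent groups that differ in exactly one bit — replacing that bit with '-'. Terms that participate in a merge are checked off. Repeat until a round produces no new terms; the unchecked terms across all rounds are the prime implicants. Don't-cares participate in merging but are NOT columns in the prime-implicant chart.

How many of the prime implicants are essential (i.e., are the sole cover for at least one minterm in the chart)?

[col 0] 00001*, 00010*, 00011*, 00100*, 01000*, 01011*, 01101, 10011*, 10100*, 10111*, 11000*, 11001*, 11010*, 11110*, 11111*
[col 1] -0011, -0100, -1000, 0-011, 000-1, 0001-, 1-111, 10-11, 11-10, 110-0, 1100-, 1111-
Prime implicants: -0011, -0100, -1000, 0-011, 000-1, 0001-, 01101, 1-111, 10-11, 11-10, 110-0, 1100-, 1111-
PI chart (minterm → PIs covering it):
  1 | 000-1  (sole → essential)
  2 | 0001-  (sole → essential)
  3 | -0011,0-011,000-1,0001-
  4 | -0100  (sole → essential)
  8 | -1000  (sole → essential)
  11 | 0-011  (sole → essential)
  13 | 01101  (sole → essential)
  19 | -0011,10-11
  20 | -0100  (sole → essential)
  23 | 1-111,10-11
  24 | -1000,110-0,1100-
  25 | 1100-  (sole → essential)
  26 | 11-10,110-0
  30 | 11-10,1111-
  31 | 1-111,1111-
Essential prime implicants: -0100, -1000, 0-011, 000-1, 0001-, 01101, 1100-

7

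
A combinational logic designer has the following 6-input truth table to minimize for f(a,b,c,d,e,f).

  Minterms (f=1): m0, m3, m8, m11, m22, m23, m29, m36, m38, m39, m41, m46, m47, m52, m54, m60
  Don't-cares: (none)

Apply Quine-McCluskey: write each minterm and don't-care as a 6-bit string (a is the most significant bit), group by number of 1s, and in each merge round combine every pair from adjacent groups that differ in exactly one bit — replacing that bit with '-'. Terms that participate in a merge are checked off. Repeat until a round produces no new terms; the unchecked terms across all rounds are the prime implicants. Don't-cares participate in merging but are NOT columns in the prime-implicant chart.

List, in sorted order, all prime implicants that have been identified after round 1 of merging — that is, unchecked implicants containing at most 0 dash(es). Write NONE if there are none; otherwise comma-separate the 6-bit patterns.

Round 0: 000000✓ 000011✓ 001000✓ 001011✓ 010110✓ 010111✓ 011101 100100✓ 100110✓ 100111✓ 101001 101110✓ 101111✓ 110100✓ 110110✓ 111100✓
Round 1: -10110 00-000 00-011 01011- 1-0100✓ 1-0110✓ 10-110✓ 10-111✓ 1001-0✓ 10011-✓ 10111-✓ 11-100 1101-0✓
Round 2: 1-01-0 10-11-
PIs = {-10110, 00-000, 00-011, 01011-, 011101, 1-01-0, 10-11-, 101001, 11-100}

011101, 101001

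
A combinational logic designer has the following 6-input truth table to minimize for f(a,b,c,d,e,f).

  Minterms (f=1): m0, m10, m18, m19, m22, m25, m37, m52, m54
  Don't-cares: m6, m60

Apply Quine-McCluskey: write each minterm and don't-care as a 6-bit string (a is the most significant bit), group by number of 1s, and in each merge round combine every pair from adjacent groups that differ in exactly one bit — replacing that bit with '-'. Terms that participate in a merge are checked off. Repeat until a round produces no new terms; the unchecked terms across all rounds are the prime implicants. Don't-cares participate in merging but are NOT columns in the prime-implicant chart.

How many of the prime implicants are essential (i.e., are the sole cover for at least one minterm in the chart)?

5

Round 0: 000000 000110✓ 001010 010010✓ 010011✓ 010110✓ 011001 100101 110100✓ 110110✓ 111100✓
Round 1: -10110 0-0110 010-10 01001- 11-100 1101-0
PIs = {-10110, 0-0110, 000000, 001010, 010-10, 01001-, 011001, 100101, 11-100, 1101-0}
Coverage chart:
  m0: 000000 ←essential
  m10: 001010 ←essential
  m18: 010-10,01001-
  m19: 01001- ←essential
  m22: -10110,0-0110,010-10
  m25: 011001 ←essential
  m37: 100101 ←essential
  m52: 11-100,1101-0
  m54: -10110,1101-0
Essential: 000000, 001010, 01001-, 011001, 100101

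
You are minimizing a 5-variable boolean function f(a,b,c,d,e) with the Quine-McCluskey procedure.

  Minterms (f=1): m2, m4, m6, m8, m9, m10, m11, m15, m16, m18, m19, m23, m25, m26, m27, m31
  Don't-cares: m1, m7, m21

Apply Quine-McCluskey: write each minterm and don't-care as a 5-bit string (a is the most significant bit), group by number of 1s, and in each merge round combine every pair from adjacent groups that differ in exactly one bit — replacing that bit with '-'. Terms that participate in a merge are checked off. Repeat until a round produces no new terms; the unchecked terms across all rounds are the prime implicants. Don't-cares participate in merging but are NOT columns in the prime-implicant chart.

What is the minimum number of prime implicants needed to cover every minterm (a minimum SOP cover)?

7

[col 0] 00001*, 00010*, 00100*, 00110*, 00111*, 01000*, 01001*, 01010*, 01011*, 01111*, 10000*, 10010*, 10011*, 10101*, 10111*, 11001*, 11010*, 11011*, 11111*
[col 1] -0010*, -0111*, -1001*, -1010*, -1011*, -1111*, 0-001, 0-010*, 0-111*, 00-10, 001-0, 0011-, 01-11*, 010-0*, 010-1*, 0100-*, 0101-*, 1-010*, 1-011*, 1-111*, 10-11*, 100-0, 1001-*, 101-1, 11-11*, 110-1*, 1101-*
[col 2] --010, --111, -1-11, -10-1, -101-, 010--, 1--11, 1-01-
Prime implicants: --010, --111, -1-11, -10-1, -101-, 0-001, 00-10, 001-0, 0011-, 010--, 1--11, 1-01-, 100-0, 101-1
PI chart (minterm → PIs covering it):
  2 | --010,00-10
  4 | 001-0  (sole → essential)
  6 | 00-10,001-0,0011-
  8 | 010--  (sole → essential)
  9 | -10-1,0-001,010--
  10 | --010,-101-,010--
  11 | -1-11,-10-1,-101-,010--
  15 | --111,-1-11
  16 | 100-0  (sole → essential)
  18 | --010,1-01-,100-0
  19 | 1--11,1-01-
  23 | --111,1--11,101-1
  25 | -10-1  (sole → essential)
  26 | --010,-101-,1-01-
  27 | -1-11,-10-1,-101-,1--11,1-01-
  31 | --111,-1-11,1--11
Essential prime implicants: -10-1, 001-0, 010--, 100-0
Petrick residual → --010, --111, 1--11
Minimum SOP uses 7 PIs: c'de' + cde + bc'e + a'b'ce' + a'bc' + ade + ab'c'e'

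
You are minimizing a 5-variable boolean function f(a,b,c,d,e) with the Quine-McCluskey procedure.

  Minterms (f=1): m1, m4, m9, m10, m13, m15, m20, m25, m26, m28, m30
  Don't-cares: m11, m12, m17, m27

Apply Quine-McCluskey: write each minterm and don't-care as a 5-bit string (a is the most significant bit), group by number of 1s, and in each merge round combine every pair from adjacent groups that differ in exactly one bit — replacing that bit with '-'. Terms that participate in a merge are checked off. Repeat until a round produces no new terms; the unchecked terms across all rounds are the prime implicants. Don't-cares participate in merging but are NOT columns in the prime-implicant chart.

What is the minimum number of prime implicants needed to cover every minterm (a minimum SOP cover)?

Round 0: 00001✓ 00100✓ 01001✓ 01010✓ 01011✓ 01100✓ 01101✓ 01111✓ 10001✓ 10100✓ 11001✓ 11010✓ 11011✓ 11100✓ 11110✓
Round 1: -0001✓ -0100✓ -1001✓ -1010✓ -1011✓ -1100✓ 0-001✓ 0-100✓ 01-01✓ 01-11✓ 010-1✓ 0101-✓ 011-1✓ 0110- 1-001✓ 1-100✓ 11-10 110-1✓ 1101-✓ 111-0
Round 2: --001 --100 -10-1 -101- 01--1
PIs = {--001, --100, -10-1, -101-, 01--1, 0110-, 11-10, 111-0}
Coverage chart:
  m1: --001 ←essential
  m4: --100 ←essential
  m9: --001,-10-1,01--1
  m10: -101- ←essential
  m13: 01--1,0110-
  m15: 01--1 ←essential
  m20: --100 ←essential
  m25: --001,-10-1
  m26: -101-,11-10
  m28: --100,111-0
  m30: 11-10,111-0
Essential: --001, --100, -101-, 01--1
Petrick residual → 11-10
Min cover (5 terms): c'd'e + cd'e' + bc'd + a'be + abde'

5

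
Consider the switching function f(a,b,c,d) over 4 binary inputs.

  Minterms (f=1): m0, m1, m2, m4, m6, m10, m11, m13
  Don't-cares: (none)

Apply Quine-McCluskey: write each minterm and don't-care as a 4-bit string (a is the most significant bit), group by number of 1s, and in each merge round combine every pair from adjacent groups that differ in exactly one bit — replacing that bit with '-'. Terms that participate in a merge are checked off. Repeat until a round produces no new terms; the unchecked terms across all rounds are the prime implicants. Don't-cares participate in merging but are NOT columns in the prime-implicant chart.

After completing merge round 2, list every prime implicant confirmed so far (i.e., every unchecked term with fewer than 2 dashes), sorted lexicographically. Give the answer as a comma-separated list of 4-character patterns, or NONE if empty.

size-2^0 implicants → 0000(✓)  0001(✓)  0010(✓)  0100(✓)  0110(✓)  1010(✓)  1011(✓)  1101
size-2^1 implicants → -010  0-00(✓)  0-10(✓)  00-0(✓)  000-  01-0(✓)  101-
size-2^2 implicants → 0--0
Unchecked terms (primes): -010, 0--0, 000-, 101-, 1101

-010, 000-, 101-, 1101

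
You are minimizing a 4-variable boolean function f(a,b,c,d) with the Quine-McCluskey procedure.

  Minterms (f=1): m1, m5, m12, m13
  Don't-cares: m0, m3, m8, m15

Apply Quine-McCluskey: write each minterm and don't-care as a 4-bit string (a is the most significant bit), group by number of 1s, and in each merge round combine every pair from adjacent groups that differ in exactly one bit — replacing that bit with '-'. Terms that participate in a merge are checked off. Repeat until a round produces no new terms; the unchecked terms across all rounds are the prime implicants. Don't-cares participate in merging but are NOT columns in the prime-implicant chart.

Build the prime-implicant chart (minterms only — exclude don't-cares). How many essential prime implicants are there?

0

Round 0: 0000✓ 0001✓ 0011✓ 0101✓ 1000✓ 1100✓ 1101✓ 1111✓
Round 1: -000 -101 0-01 00-1 000- 1-00 11-1 110-
PIs = {-000, -101, 0-01, 00-1, 000-, 1-00, 11-1, 110-}
Coverage chart:
  m1: 0-01,00-1,000-
  m5: -101,0-01
  m12: 1-00,110-
  m13: -101,11-1,110-
(no essential prime implicants)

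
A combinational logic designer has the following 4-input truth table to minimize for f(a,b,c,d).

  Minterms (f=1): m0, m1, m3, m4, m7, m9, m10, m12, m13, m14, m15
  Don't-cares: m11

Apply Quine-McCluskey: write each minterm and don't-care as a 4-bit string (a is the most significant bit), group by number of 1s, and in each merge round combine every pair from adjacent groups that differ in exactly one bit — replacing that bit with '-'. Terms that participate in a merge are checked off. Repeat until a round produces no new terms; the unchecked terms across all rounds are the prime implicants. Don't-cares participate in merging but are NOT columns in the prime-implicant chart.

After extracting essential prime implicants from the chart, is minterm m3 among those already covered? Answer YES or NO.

[col 0] 0000*, 0001*, 0011*, 0100*, 0111*, 1001*, 1010*, 1011*, 1100*, 1101*, 1110*, 1111*
[col 1] -001*, -011*, -100, -111*, 0-00, 0-11*, 00-1*, 000-, 1-01*, 1-10*, 1-11*, 10-1*, 101-*, 11-0*, 11-1*, 110-*, 111-*
[col 2] --11, -0-1, 1--1, 1-1-, 11--
Prime implicants: --11, -0-1, -100, 0-00, 000-, 1--1, 1-1-, 11--
PI chart (minterm → PIs covering it):
  0 | 0-00,000-
  1 | -0-1,000-
  3 | --11,-0-1
  4 | -100,0-00
  7 | --11  (sole → essential)
  9 | -0-1,1--1
  10 | 1-1-  (sole → essential)
  12 | -100,11--
  13 | 1--1,11--
  14 | 1-1-,11--
  15 | --11,1--1,1-1-,11--
Essential prime implicants: --11, 1-1-

YES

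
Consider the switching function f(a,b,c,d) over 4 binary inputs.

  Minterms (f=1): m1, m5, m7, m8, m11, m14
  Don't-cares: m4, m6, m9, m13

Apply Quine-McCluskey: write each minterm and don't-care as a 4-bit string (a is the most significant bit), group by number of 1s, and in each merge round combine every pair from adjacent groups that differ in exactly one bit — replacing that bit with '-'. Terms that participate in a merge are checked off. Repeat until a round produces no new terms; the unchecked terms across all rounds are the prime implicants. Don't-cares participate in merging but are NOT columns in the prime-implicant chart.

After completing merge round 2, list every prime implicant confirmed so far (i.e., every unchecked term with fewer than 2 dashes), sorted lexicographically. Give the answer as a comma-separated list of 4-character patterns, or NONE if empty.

size-2^0 implicants → 0001(✓)  0100(✓)  0101(✓)  0110(✓)  0111(✓)  1000(✓)  1001(✓)  1011(✓)  1101(✓)  1110(✓)
size-2^1 implicants → -001(✓)  -101(✓)  -110  0-01(✓)  01-0(✓)  01-1(✓)  010-(✓)  011-(✓)  1-01(✓)  10-1  100-
size-2^2 implicants → --01  01--
Unchecked terms (primes): --01, -110, 01--, 10-1, 100-

-110, 10-1, 100-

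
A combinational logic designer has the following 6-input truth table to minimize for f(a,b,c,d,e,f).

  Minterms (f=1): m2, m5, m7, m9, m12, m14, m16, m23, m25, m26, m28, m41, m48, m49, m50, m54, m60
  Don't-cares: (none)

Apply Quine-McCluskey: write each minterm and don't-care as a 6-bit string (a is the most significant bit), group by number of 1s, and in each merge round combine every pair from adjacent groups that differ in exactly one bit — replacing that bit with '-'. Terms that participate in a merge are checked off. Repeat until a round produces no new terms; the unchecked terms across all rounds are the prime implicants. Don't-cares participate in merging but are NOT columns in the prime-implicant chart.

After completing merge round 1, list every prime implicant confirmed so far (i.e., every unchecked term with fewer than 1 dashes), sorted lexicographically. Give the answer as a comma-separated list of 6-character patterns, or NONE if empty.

000010, 011010

[col 0] 000010, 000101*, 000111*, 001001*, 001100*, 001110*, 010000*, 010111*, 011001*, 011010, 011100*, 101001*, 110000*, 110001*, 110010*, 110110*, 111100*
[col 1] -01001, -10000, -11100, 0-0111, 0-1001, 0-1100, 0001-1, 0011-0, 110-10, 1100-0, 11000-
Prime implicants: -01001, -10000, -11100, 0-0111, 0-1001, 0-1100, 000010, 0001-1, 0011-0, 011010, 110-10, 1100-0, 11000-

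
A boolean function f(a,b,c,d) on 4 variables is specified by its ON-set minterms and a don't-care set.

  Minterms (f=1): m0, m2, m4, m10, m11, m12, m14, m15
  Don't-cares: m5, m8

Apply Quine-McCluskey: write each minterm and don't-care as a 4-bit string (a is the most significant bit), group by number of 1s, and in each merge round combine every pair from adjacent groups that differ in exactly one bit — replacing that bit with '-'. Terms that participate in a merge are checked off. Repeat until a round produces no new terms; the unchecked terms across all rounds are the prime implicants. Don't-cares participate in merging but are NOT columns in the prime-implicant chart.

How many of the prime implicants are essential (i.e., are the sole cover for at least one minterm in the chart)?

2

Round 0: 0000✓ 0010✓ 0100✓ 0101✓ 1000✓ 1010✓ 1011✓ 1100✓ 1110✓ 1111✓
Round 1: -000✓ -010✓ -100✓ 0-00✓ 00-0✓ 010- 1-00✓ 1-10✓ 1-11✓ 10-0✓ 101-✓ 11-0✓ 111-✓
Round 2: --00 -0-0 1--0 1-1-
PIs = {--00, -0-0, 010-, 1--0, 1-1-}
Coverage chart:
  m0: --00,-0-0
  m2: -0-0 ←essential
  m4: --00,010-
  m10: -0-0,1--0,1-1-
  m11: 1-1- ←essential
  m12: --00,1--0
  m14: 1--0,1-1-
  m15: 1-1- ←essential
Essential: -0-0, 1-1-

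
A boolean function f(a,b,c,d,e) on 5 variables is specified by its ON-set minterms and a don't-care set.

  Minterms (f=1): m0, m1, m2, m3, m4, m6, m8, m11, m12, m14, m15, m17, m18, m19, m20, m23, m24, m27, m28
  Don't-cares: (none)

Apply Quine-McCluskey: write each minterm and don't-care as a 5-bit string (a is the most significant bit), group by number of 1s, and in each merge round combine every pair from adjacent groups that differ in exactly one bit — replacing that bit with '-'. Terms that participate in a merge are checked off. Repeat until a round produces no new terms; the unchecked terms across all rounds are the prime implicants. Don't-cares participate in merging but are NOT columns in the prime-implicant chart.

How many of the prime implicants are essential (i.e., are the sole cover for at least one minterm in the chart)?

Round 0: 00000✓ 00001✓ 00010✓ 00011✓ 00100✓ 00110✓ 01000✓ 01011✓ 01100✓ 01110✓ 01111✓ 10001✓ 10010✓ 10011✓ 10100✓ 10111✓ 11000✓ 11011✓ 11100✓
Round 1: -0001✓ -0010✓ -0011✓ -0100✓ -1000✓ -1011✓ -1100✓ 0-000✓ 0-011✓ 0-100✓ 0-110✓ 00-00✓ 00-10✓ 000-0✓ 000-1✓ 0000-✓ 0001-✓ 001-0✓ 01-00✓ 01-11 011-0✓ 0111- 1-011✓ 1-100✓ 10-11 100-1✓ 1001-✓ 11-00✓
Round 2: --011 --100 -00-1 -001- -1-00 0--00 0-1-0 00--0 000--
PIs = {--011, --100, -00-1, -001-, -1-00, 0--00, 0-1-0, 00--0, 000--, 01-11, 0111-, 10-11}
Coverage chart:
  m0: 0--00,00--0,000--
  m1: -00-1,000--
  m2: -001-,00--0,000--
  m3: --011,-00-1,-001-,000--
  m4: --100,0--00,0-1-0,00--0
  m6: 0-1-0,00--0
  m8: -1-00,0--00
  m11: --011,01-11
  m12: --100,-1-00,0--00,0-1-0
  m14: 0-1-0,0111-
  m15: 01-11,0111-
  m17: -00-1 ←essential
  m18: -001- ←essential
  m19: --011,-00-1,-001-,10-11
  m20: --100 ←essential
  m23: 10-11 ←essential
  m24: -1-00 ←essential
  m27: --011 ←essential
  m28: --100,-1-00
Essential: --011, --100, -00-1, -001-, -1-00, 10-11

6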